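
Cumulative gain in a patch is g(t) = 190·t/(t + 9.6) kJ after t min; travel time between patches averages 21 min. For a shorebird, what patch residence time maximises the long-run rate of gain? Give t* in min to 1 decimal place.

Optimal t* satisfies g'(t*) = g(t*)/(T + t*).
g'(t) = 190·9.6/(t + 9.6)². Setting 190·9.6/(t+9.6)² = 190t/[(t+9.6)(21+t)] gives 9.6(21+t) = t(t+9.6), so t² = 9.6×21 = 201.6.
t* = √201.6 = 14.2 min.

14.2 min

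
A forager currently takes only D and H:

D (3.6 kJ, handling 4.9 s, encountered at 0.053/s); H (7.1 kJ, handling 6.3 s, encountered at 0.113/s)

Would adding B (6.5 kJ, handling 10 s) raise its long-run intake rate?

Current rate: (0.053×3.6 + 0.113×7.1)/(1 + 0.053×4.9 + 0.113×6.3) = 0.5037 kJ/s.
B: E/h = 6.5/10 = 0.65 kJ/s.
0.65 > 0.5037, so adding B raises the average — include it.

Yes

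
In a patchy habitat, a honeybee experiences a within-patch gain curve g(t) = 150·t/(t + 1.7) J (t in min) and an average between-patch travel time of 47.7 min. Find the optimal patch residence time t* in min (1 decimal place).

By the marginal value theorem, leave when the instantaneous gain rate g'(t) equals the habitat-wide average g(t)/(T + t).
g'(t) = 150·1.7/(t + 1.7)². Setting 150·1.7/(t+1.7)² = 150t/[(t+1.7)(47.7+t)] gives 1.7(47.7+t) = t(t+1.7), so t² = 1.7×47.7 = 81.09.
t* = √81.09 = 9.005 min.

9.0 min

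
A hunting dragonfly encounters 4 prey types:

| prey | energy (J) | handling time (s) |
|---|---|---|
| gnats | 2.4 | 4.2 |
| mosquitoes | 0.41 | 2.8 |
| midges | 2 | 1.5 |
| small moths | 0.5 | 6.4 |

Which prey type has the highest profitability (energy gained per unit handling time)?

midges

In descending order of E/h:
midges: 2/1.5 = 1.33 J/s
gnats: 2.4/4.2 = 0.571 J/s
mosquitoes: 0.41/2.8 = 0.146 J/s
small moths: 0.5/6.4 = 0.0781 J/s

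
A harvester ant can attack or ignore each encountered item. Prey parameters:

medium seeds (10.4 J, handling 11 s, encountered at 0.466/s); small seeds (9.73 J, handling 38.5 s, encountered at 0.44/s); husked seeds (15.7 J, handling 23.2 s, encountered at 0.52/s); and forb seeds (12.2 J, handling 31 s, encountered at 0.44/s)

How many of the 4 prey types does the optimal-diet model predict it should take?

1

E/h in descending order: medium seeds 0.945, husked seeds 0.677, forb seeds 0.394, small seeds 0.253 J/s. The optimal diet is the largest prefix of this list for which every included type satisfies E_i/h_i > R on the types above it.
Rate on top 1: 0.7911. husked seeds: 0.677 < 0.7911 → exclude; stop.
Optimal diet: medium seeds — 1 of 4 types.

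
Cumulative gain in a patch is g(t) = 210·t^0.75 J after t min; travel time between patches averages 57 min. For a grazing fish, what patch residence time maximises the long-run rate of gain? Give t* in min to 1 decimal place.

171.0 min

Maximise g(t)/(T+t): set derivative to zero → g'(t)(T+t) = g(t).
g'(t) = 0.75·210·t^-0.25. Setting 0.75·210·t^-0.25 = 210·t^0.75/(57+t) gives 0.75(57+t) = t, so 0.25·t = 0.75×57.
t* = 0.75×57/0.25 = 171 min.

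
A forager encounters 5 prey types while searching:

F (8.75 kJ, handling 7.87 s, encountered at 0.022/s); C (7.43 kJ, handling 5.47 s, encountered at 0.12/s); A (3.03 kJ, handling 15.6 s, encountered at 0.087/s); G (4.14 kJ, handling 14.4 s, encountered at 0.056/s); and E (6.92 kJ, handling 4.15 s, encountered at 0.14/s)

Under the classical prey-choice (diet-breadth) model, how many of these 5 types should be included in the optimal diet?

3

Profitabilities (E/h, kJ/s): E 1.67, C 1.36, F 1.11, G 0.287, A 0.194. Add prey in this order while the next type's profitability exceeds the intake rate on those already taken.
Rate on top 1: 0.6128. C: 1.36 > 0.6128 → include.
Rate on top 2: 0.8315. F: 1.11 > 0.8315 → include.
Rate on top 3: 0.8516. G: 0.287 < 0.8516 → exclude; stop.
Optimal diet: E, C, F — 3 of 5 types.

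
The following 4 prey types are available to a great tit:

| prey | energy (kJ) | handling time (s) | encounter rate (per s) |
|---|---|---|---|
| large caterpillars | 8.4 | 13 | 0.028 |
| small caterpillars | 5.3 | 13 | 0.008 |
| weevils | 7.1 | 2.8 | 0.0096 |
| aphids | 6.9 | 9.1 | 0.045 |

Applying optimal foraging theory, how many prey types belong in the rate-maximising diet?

4

Profitabilities (E/h, kJ/s): weevils 2.54, aphids 0.758, large caterpillars 0.646, small caterpillars 0.408. Add prey in this order while the next type's profitability exceeds the intake rate on those already taken.
Rate on top 1: 0.06638. aphids: 0.758 > 0.06638 → include.
Rate on top 2: 0.2636. large caterpillars: 0.646 > 0.2636 → include.
Rate on top 3: 0.341. small caterpillars: 0.408 > 0.341 → include.
Optimal diet: weevils, aphids, large caterpillars, small caterpillars — 4 of 4 types.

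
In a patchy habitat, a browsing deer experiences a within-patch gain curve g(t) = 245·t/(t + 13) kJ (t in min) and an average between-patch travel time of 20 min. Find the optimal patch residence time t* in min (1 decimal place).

16.1 min

Optimal t* satisfies g'(t*) = g(t*)/(T + t*).
g'(t) = 245·13/(t + 13)². Setting 245·13/(t+13)² = 245t/[(t+13)(20+t)] gives 13(20+t) = t(t+13), so t² = 13×20 = 260.
t* = √260 = 16.12 min.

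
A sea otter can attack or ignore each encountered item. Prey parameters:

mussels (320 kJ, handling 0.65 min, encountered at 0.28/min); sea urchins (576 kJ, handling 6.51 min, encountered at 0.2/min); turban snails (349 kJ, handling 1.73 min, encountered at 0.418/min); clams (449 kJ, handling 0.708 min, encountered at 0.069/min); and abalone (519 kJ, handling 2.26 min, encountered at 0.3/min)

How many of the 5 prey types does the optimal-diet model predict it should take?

Profitabilities (E/h, kJ/min): clams 634, mussels 492, abalone 230, turban snails 202, sea urchins 88.5. Add prey in this order while the next type's profitability exceeds the intake rate on those already taken.
Rate on top 1: 29.54. mussels: 492 > 29.54 → include.
Rate on top 2: 97.97. abalone: 230 > 97.97 → include.
Rate on top 3: 144.7. turban snails: 202 > 144.7 → include.
Rate on top 4: 160.4. sea urchins: 88.5 < 160.4 → exclude; stop.
Optimal diet: clams, mussels, abalone, turban snails — 4 of 5 types.

4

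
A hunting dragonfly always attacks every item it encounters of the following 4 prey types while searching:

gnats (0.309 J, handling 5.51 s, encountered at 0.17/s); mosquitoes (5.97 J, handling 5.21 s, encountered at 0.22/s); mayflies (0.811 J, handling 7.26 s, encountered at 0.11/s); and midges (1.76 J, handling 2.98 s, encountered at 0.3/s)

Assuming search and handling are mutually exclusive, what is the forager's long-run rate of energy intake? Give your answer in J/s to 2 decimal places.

Energy encountered per unit search time: 0.17×0.309 + 0.22×5.97 + 0.11×0.811 + 0.3×1.76 = 1.983 J/s.
Handling time per unit search time: 0.17×5.51 + 0.22×5.21 + 0.11×7.26 + 0.3×2.98 = 3.776.
Rate = 1.983/(1 + 3.776) = 0.4153 J/s.

0.42 J/s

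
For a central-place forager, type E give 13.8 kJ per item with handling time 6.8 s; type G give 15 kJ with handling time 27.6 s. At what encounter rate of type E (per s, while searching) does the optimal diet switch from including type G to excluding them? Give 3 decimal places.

0.054 per s

At the threshold, the rate on type E alone equals the profitability of type G: λ·13.8/(1 + λ·6.8) = 15/27.6 = 0.5435.
Rearranging, λ(13.8 − 0.5435×6.8) = 0.5435, so λ = 0.5435/10.1 = 0.05379 per s.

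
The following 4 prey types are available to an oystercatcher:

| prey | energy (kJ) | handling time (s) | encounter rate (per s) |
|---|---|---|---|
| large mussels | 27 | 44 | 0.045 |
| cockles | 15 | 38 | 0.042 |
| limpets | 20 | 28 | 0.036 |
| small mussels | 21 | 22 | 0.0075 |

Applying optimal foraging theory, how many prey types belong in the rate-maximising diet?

3

Rank by E/h (kJ/s): small mussels 0.955, limpets 0.714, large mussels 0.614, cockles 0.395. Include each in turn until the next type's E/h falls below the running intake rate.
Rate on top 1: 0.1352. limpets: 0.714 > 0.1352 → include.
Rate on top 2: 0.4038. large mussels: 0.614 > 0.4038 → include.
Rate on top 3: 0.5039. cockles: 0.395 < 0.5039 → exclude; stop.
Optimal diet: small mussels, limpets, large mussels — 3 of 4 types.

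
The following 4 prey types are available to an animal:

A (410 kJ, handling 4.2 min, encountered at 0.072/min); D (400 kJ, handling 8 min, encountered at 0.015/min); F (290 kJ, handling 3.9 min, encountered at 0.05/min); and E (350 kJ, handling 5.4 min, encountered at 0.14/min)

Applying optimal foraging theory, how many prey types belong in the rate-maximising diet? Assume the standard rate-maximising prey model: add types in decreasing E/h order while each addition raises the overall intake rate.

4

Rank by E/h (kJ/min): A 97.6, F 74.4, E 64.8, D 50. Include each in turn until the next type's E/h falls below the running intake rate.
Rate on top 1: 22.67. F: 74.4 > 22.67 → include.
Rate on top 2: 29.4. E: 64.8 > 29.4 → include.
Rate on top 3: 41.28. D: 50 > 41.28 → include.
Optimal diet: A, F, E, D — 4 of 4 types.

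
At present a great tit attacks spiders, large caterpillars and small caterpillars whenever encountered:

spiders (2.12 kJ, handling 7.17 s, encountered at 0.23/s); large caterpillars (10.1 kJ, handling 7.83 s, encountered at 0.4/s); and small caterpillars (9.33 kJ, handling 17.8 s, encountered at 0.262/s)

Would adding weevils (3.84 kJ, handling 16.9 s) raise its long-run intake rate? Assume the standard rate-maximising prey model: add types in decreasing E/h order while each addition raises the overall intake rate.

Intake rate on the current diet: R = (0.23×2.12 + 0.4×10.1 + 0.262×9.33) / (1 + 0.23×7.17 + 0.4×7.83 + 0.262×17.8) = 6.972/10.44 = 0.6675 kJ/s.
weevils: E/h = 3.84/16.9 = 0.2272 kJ/s.
0.2272 < 0.6675, so adding weevils would lower the average — exclude it.

No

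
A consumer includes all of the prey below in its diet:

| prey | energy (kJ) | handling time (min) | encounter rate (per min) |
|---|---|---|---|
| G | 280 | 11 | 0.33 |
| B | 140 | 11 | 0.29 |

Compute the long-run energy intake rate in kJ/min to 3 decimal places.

R = Σλ_iE_i / (1 + Σλ_ih_i)
Numerator: 0.33×280 + 0.29×140 = 133
Denominator: 1 + 0.33×11 + 0.29×11 = 7.82
R = 133/7.82 = 17.01 kJ/min

17.008 kJ/min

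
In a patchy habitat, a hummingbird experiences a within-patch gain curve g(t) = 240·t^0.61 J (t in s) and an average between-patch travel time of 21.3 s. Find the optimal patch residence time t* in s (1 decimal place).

Maximise g(t)/(T+t): set derivative to zero → g'(t)(T+t) = g(t).
g'(t) = 0.61·240·t^-0.39. Setting 0.61·240·t^-0.39 = 240·t^0.61/(21.3+t) gives 0.61(21.3+t) = t, so 0.39·t = 0.61×21.3.
t* = 0.61×21.3/0.39 = 33.32 s.

33.3 s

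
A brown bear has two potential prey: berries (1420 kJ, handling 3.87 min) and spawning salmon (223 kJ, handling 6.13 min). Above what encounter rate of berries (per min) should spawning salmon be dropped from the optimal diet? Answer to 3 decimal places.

0.028 per min

At the threshold, the rate on berries alone equals the profitability of spawning salmon: λ·1420/(1 + λ·3.87) = 223/6.13 = 36.38.
Rearranging, λ(1420 − 36.38×3.87) = 36.38, so λ = 36.38/1279 = 0.02844 per min.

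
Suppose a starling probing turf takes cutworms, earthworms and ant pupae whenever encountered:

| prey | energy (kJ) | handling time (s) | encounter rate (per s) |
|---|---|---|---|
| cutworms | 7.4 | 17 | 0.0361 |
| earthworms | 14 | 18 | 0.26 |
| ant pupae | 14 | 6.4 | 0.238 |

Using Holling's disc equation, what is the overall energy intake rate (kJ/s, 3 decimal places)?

0.926 kJ/s

R = (0.0361×7.4 + 0.26×14 + 0.238×14) / (1 + 0.0361×17 + 0.26×18 + 0.238×6.4) = 7.239/7.817 = 0.9261 kJ/s.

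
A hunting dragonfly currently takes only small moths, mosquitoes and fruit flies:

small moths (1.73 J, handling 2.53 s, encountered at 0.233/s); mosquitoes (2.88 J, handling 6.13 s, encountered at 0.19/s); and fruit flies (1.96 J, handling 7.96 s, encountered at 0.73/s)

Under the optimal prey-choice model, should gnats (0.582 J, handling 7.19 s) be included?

No

Current rate: (0.233×1.73 + 0.19×2.88 + 0.73×1.96)/(1 + 0.233×2.53 + 0.19×6.13 + 0.73×7.96) = 0.278 J/s.
gnats: E/h = 0.582/7.19 = 0.08095 J/s.
Since 0.08095 < R, time spent handling gnats is better spent searching.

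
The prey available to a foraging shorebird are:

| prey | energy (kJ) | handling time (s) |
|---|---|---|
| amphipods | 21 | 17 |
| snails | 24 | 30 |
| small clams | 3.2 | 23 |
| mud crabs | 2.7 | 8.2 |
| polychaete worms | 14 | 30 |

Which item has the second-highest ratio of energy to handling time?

snails

Profitability E/h (kJ/s): amphipods = 21/17 = 1.24, snails = 24/30 = 0.8, small clams = 3.2/23 = 0.139, mud crabs = 2.7/8.2 = 0.329, polychaete worms = 14/30 = 0.467.
Ranked: amphipods > snails > polychaete worms > mud crabs > small clams.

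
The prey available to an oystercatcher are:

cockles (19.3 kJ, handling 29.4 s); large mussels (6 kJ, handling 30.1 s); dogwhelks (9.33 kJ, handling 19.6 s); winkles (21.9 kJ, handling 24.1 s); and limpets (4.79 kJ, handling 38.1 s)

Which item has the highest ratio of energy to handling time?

winkles

In descending order of E/h:
winkles: 21.9/24.1 = 0.909 kJ/s
cockles: 19.3/29.4 = 0.656 kJ/s
dogwhelks: 9.33/19.6 = 0.476 kJ/s
large mussels: 6/30.1 = 0.199 kJ/s
limpets: 4.79/38.1 = 0.126 kJ/s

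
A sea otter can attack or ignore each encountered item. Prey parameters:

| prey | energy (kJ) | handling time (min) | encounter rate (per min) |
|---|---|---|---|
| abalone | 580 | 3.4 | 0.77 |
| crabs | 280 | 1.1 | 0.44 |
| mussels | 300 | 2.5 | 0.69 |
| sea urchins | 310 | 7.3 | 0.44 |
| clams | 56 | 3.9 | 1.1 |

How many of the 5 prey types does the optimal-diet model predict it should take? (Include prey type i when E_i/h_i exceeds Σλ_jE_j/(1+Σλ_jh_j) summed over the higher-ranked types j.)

2

Rank by E/h (kJ/min): crabs 255, abalone 171, mussels 120, sea urchins 42.5, clams 14.4. Include each in turn until the next type's E/h falls below the running intake rate.
Rate on top 1: 83.02. abalone: 171 > 83.02 → include.
Rate on top 2: 138.9. mussels: 120 < 138.9 → exclude; stop.
Optimal diet: crabs, abalone — 2 of 5 types.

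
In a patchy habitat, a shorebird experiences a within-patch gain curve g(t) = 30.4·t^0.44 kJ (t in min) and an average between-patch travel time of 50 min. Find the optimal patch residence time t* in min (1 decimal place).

Maximise g(t)/(T+t): set derivative to zero → g'(t)(T+t) = g(t).
g'(t) = 0.44·30.4·t^-0.56. Setting 0.44·30.4·t^-0.56 = 30.4·t^0.44/(50+t) gives 0.44(50+t) = t, so 0.56·t = 0.44×50.
t* = 0.44×50/0.56 = 39.29 min.

39.3 min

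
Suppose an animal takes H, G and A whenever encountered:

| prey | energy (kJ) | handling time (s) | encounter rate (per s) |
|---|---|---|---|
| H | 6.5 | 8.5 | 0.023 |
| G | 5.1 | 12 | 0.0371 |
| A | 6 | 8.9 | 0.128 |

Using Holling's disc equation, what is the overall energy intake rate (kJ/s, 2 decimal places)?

R = (0.023×6.5 + 0.0371×5.1 + 0.128×6) / (1 + 0.023×8.5 + 0.0371×12 + 0.128×8.9) = 1.107/2.78 = 0.3981 kJ/s.

0.40 kJ/s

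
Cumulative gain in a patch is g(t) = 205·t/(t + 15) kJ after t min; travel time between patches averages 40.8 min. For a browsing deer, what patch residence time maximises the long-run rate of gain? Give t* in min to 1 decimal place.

By the marginal value theorem, leave when the instantaneous gain rate g'(t) equals the habitat-wide average g(t)/(T + t).
g'(t) = 205·15/(t + 15)². Setting 205·15/(t+15)² = 205t/[(t+15)(40.8+t)] gives 15(40.8+t) = t(t+15), so t² = 15×40.8 = 612.
t* = √612 = 24.74 min.

24.7 min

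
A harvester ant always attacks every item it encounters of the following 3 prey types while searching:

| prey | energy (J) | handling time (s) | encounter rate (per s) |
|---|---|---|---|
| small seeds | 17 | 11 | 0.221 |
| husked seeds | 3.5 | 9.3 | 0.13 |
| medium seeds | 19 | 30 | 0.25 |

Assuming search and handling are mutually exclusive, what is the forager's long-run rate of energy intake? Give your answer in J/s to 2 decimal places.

Energy encountered per unit search time: 0.221×17 + 0.13×3.5 + 0.25×19 = 8.962 J/s.
Handling time per unit search time: 0.221×11 + 0.13×9.3 + 0.25×30 = 11.14.
Rate = 8.962/(1 + 11.14) = 0.7382 J/s.

0.74 J/s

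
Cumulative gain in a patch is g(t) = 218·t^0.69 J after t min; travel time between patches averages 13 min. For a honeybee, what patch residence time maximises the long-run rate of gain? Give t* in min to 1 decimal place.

Maximise g(t)/(T+t): set derivative to zero → g'(t)(T+t) = g(t).
g'(t) = 0.69·218·t^-0.31. Setting 0.69·218·t^-0.31 = 218·t^0.69/(13+t) gives 0.69(13+t) = t, so 0.31·t = 0.69×13.
t* = 0.69×13/0.31 = 28.94 min.

28.9 min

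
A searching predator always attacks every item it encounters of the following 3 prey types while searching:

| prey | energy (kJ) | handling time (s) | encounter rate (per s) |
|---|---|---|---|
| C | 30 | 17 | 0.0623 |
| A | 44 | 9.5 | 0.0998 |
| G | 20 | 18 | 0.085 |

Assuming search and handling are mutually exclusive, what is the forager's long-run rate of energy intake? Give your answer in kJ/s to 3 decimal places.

1.754 kJ/s

R = (0.0623×30 + 0.0998×44 + 0.085×20) / (1 + 0.0623×17 + 0.0998×9.5 + 0.085×18) = 7.96/4.537 = 1.754 kJ/s.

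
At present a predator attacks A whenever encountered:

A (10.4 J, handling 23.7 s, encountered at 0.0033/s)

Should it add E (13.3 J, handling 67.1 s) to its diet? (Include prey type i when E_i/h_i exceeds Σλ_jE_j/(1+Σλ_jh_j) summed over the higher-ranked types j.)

Yes

Intake rate on the current diet: R = (0.0033×10.4) / (1 + 0.0033×23.7) = 0.03432/1.078 = 0.03183 J/s.
Profitability of E: 13.3/67.1 = 0.1982 J/s.
0.1982 > 0.03183, so adding E raises the average — include it.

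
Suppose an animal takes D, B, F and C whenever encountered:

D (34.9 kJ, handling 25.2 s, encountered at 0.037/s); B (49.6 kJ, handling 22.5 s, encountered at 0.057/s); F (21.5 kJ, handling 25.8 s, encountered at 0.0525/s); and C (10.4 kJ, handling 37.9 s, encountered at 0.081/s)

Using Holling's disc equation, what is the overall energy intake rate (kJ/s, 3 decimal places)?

0.797 kJ/s

R = Σλ_iE_i / (1 + Σλ_ih_i)
Numerator: 0.037×34.9 + 0.057×49.6 + 0.0525×21.5 + 0.081×10.4 = 6.09
Denominator: 1 + 0.037×25.2 + 0.057×22.5 + 0.0525×25.8 + 0.081×37.9 = 7.639
R = 6.09/7.639 = 0.7971 kJ/s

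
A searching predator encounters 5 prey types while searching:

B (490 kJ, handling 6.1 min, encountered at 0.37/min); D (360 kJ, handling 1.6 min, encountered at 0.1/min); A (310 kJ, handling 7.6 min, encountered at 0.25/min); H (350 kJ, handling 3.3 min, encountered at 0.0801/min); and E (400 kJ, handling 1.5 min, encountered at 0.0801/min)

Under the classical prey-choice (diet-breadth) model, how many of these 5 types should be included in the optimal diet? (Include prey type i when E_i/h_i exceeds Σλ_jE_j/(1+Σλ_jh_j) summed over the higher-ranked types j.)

4

Profitabilities (E/h, kJ/min): E 267, D 225, H 106, B 80.3, A 40.8. Add prey in this order while the next type's profitability exceeds the intake rate on those already taken.
Rate on top 1: 28.6. D: 225 > 28.6 → include.
Rate on top 2: 53.15. H: 106 > 53.15 → include.
Rate on top 3: 62.21. B: 80.3 > 62.21 → include.
Rate on top 4: 72.97. A: 40.8 < 72.97 → exclude; stop.
Optimal diet: E, D, H, B — 4 of 5 types.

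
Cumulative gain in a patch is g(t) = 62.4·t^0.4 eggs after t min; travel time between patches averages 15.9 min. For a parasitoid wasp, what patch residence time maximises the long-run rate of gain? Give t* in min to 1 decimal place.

10.6 min

Optimal t* satisfies g'(t*) = g(t*)/(T + t*).
g'(t) = 0.4·62.4·t^-0.6. Setting 0.4·62.4·t^-0.6 = 62.4·t^0.4/(15.9+t) gives 0.4(15.9+t) = t, so 0.60·t = 0.4×15.9.
t* = 0.4×15.9/0.60 = 10.6 min.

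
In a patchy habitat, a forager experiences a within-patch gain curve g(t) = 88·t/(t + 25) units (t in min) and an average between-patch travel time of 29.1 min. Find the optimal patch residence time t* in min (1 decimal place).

27.0 min

Maximise g(t)/(T+t): set derivative to zero → g'(t)(T+t) = g(t).
g'(t) = 88·25/(t + 25)². Setting 88·25/(t+25)² = 88t/[(t+25)(29.1+t)] gives 25(29.1+t) = t(t+25), so t² = 25×29.1 = 727.5.
t* = √727.5 = 26.97 min.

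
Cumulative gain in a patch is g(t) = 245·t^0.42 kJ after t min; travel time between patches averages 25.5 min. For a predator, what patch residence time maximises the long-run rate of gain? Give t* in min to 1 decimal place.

By the marginal value theorem, leave when the instantaneous gain rate g'(t) equals the habitat-wide average g(t)/(T + t).
g'(t) = 0.42·245·t^-0.58. Setting 0.42·245·t^-0.58 = 245·t^0.42/(25.5+t) gives 0.42(25.5+t) = t, so 0.58·t = 0.42×25.5.
t* = 0.42×25.5/0.58 = 18.47 min.

18.5 min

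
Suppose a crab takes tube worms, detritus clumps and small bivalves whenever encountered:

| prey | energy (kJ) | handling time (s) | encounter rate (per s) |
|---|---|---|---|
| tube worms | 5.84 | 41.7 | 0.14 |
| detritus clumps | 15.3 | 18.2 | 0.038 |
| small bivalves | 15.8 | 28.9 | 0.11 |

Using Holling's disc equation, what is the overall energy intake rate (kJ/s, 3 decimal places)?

Energy encountered per unit search time: 0.14×5.84 + 0.038×15.3 + 0.11×15.8 = 3.137 kJ/s.
Handling time per unit search time: 0.14×41.7 + 0.038×18.2 + 0.11×28.9 = 9.709.
Rate = 3.137/(1 + 9.709) = 0.2929 kJ/s.

0.293 kJ/s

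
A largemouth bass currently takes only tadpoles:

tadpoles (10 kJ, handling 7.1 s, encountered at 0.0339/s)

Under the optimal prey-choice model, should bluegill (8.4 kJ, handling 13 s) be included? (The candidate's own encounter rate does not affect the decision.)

Current rate: (0.0339×10)/(1 + 0.0339×7.1) = 0.2732 kJ/s.
Profitability of bluegill: 8.4/13 = 0.6462 kJ/s.
Since 0.6462 > R, including bluegill increases the long-run rate.

Yes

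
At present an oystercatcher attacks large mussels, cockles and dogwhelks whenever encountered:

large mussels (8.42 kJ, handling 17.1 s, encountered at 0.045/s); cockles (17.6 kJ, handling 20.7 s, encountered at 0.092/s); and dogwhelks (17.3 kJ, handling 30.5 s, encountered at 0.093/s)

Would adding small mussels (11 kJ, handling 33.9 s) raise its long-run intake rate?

Current rate: (0.045×8.42 + 0.092×17.6 + 0.093×17.3)/(1 + 0.045×17.1 + 0.092×20.7 + 0.093×30.5) = 0.554 kJ/s.
small mussels: E/h = 11/33.9 = 0.3245 kJ/s.
0.3245 < 0.554, so adding small mussels would lower the average — exclude it.

No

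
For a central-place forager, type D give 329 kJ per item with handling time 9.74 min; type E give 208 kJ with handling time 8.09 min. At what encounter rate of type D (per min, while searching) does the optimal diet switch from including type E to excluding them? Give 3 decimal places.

Drop type E once their profitability E₂/h₂ falls below the rate achievable on type D alone: E₂/h₂ = λE₁/(1 + λh₁).
Solve for λ: λE₁h₂ = E₂(1 + λh₁) → λ(E₁h₂ − E₂h₁) = E₂ → λ = E₂/(E₁h₂ − E₂h₁).
λ = 208/(329×8.09 − 208×9.74) = 208/635.7 = 0.3272 per min.

0.327 per min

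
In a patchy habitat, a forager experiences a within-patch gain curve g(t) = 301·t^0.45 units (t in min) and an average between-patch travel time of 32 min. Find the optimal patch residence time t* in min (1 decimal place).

By the marginal value theorem, leave when the instantaneous gain rate g'(t) equals the habitat-wide average g(t)/(T + t).
g'(t) = 0.45·301·t^-0.55. Setting 0.45·301·t^-0.55 = 301·t^0.45/(32+t) gives 0.45(32+t) = t, so 0.55·t = 0.45×32.
t* = 0.45×32/0.55 = 26.18 min.

26.2 min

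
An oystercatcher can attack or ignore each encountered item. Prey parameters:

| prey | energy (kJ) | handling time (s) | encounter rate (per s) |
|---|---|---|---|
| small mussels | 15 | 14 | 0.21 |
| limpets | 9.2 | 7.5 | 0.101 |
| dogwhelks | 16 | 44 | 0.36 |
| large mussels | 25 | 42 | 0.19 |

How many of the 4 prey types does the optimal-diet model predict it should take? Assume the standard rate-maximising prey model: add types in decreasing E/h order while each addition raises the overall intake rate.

2

Profitabilities (E/h, kJ/s): limpets 1.23, small mussels 1.07, large mussels 0.595, dogwhelks 0.364. Add prey in this order while the next type's profitability exceeds the intake rate on those already taken.
Rate on top 1: 0.5287. small mussels: 1.07 > 0.5287 → include.
Rate on top 2: 0.8684. large mussels: 0.595 < 0.8684 → exclude; stop.
Optimal diet: limpets, small mussels — 2 of 4 types.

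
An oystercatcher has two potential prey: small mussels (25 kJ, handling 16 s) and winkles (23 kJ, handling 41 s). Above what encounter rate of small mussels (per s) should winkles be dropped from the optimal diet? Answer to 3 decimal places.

0.035 per s

The zero-one rule: include winkles iff E₂/h₂ > λE₁/(1+λh₁). Equality gives the switch point.
λE₁h₂ = E₂ + λE₂h₁ ⇒ λ = E₂/(E₁h₂ − E₂h₁) = 23/(1025 − 368) = 0.03501 per s.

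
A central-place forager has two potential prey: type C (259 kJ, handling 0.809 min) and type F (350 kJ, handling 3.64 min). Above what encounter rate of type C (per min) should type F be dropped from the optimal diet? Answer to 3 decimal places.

0.531 per min

Drop type F once their profitability E₂/h₂ falls below the rate achievable on type C alone: E₂/h₂ = λE₁/(1 + λh₁).
Solve for λ: λE₁h₂ = E₂(1 + λh₁) → λ(E₁h₂ − E₂h₁) = E₂ → λ = E₂/(E₁h₂ − E₂h₁).
λ = 350/(259×3.64 − 350×0.809) = 350/659.6 = 0.5306 per min.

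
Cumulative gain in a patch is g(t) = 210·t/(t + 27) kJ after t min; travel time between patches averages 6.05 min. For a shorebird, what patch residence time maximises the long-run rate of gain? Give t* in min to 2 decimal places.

Optimal t* satisfies g'(t*) = g(t*)/(T + t*).
g'(t) = 210·27/(t + 27)². Setting 210·27/(t+27)² = 210t/[(t+27)(6.05+t)] gives 27(6.05+t) = t(t+27), so t² = 27×6.05 = 163.3.
t* = √163.3 = 12.78 min.

12.78 min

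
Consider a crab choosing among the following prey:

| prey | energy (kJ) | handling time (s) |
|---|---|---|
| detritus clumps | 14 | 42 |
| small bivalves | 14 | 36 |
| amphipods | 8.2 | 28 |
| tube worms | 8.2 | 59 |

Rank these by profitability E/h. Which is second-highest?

In descending order of E/h:
small bivalves: 14/36 = 0.389 kJ/s
detritus clumps: 14/42 = 0.333 kJ/s
amphipods: 8.2/28 = 0.293 kJ/s
tube worms: 8.2/59 = 0.139 kJ/s

detritus clumps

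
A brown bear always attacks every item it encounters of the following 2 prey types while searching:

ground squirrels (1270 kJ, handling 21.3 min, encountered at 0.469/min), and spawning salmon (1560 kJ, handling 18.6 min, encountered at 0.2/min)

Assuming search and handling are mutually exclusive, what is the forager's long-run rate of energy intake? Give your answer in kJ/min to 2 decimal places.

61.70 kJ/min

R = Σλ_iE_i / (1 + Σλ_ih_i)
Numerator: 0.469×1270 + 0.2×1560 = 907.6
Denominator: 1 + 0.469×21.3 + 0.2×18.6 = 14.71
R = 907.6/14.71 = 61.7 kJ/min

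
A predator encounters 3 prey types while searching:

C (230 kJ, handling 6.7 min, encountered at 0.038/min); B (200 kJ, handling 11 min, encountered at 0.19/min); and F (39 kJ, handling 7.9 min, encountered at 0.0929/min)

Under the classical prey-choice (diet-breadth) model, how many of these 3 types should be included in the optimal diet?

2

E/h in descending order: C 34.3, B 18.2, F 4.94 kJ/min. The optimal diet is the largest prefix of this list for which every included type satisfies E_i/h_i > R on the types above it.
Rate on top 1: 6.966. B: 18.2 > 6.966 → include.
Rate on top 2: 13.97. F: 4.94 < 13.97 → exclude; stop.
Optimal diet: C, B — 2 of 3 types.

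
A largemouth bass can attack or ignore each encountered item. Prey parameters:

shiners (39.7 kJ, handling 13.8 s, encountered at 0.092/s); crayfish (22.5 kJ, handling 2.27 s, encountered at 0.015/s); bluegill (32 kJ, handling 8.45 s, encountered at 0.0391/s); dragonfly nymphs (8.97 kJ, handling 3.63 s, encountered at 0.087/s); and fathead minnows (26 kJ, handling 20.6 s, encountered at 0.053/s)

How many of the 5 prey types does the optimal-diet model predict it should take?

Rank by E/h (kJ/s): crayfish 9.91, bluegill 3.79, shiners 2.88, dragonfly nymphs 2.47, fathead minnows 1.26. Include each in turn until the next type's E/h falls below the running intake rate.
Rate on top 1: 0.3264. bluegill: 3.79 > 0.3264 → include.
Rate on top 2: 1.164. shiners: 2.88 > 1.164 → include.
Rate on top 3: 1.99. dragonfly nymphs: 2.47 > 1.99 → include.
Rate on top 4: 2.041. fathead minnows: 1.26 < 2.041 → exclude; stop.
Optimal diet: crayfish, bluegill, shiners, dragonfly nymphs — 4 of 5 types.

4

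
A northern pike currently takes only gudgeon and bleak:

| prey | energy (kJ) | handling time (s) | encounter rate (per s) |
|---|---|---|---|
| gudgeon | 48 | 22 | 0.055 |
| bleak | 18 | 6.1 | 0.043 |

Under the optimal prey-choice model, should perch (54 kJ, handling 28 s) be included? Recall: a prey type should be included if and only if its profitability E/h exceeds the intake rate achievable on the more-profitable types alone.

Intake rate on the current diet: R = (0.055×48 + 0.043×18) / (1 + 0.055×22 + 0.043×6.1) = 3.414/2.472 = 1.381 kJ/s.
Profitability of perch: 54/28 = 1.929 kJ/s.
1.929 > 1.381, so adding perch raises the average — include it.

Yes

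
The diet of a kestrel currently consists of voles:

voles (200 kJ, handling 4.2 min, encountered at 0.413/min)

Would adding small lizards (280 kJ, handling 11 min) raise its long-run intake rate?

Current rate: (0.413×200)/(1 + 0.413×4.2) = 30.21 kJ/min.
small lizards: E/h = 280/11 = 25.45 kJ/min.
Since 25.45 < R, time spent handling small lizards is better spent searching.

No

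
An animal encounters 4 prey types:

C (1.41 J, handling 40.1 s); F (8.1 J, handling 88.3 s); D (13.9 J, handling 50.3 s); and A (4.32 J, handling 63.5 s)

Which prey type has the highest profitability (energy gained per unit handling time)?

D

In descending order of E/h:
D: 13.9/50.3 = 0.276 J/s
F: 8.1/88.3 = 0.0917 J/s
A: 4.32/63.5 = 0.068 J/s
C: 1.41/40.1 = 0.0352 J/s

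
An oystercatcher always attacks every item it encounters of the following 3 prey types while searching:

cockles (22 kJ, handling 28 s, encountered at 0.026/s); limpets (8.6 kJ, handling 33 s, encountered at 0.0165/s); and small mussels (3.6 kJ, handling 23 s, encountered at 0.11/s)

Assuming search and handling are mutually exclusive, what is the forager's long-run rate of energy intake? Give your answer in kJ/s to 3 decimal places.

Energy encountered per unit search time: 0.026×22 + 0.0165×8.6 + 0.11×3.6 = 1.11 kJ/s.
Handling time per unit search time: 0.026×28 + 0.0165×33 + 0.11×23 = 3.803.
Rate = 1.11/(1 + 3.803) = 0.2311 kJ/s.

0.231 kJ/s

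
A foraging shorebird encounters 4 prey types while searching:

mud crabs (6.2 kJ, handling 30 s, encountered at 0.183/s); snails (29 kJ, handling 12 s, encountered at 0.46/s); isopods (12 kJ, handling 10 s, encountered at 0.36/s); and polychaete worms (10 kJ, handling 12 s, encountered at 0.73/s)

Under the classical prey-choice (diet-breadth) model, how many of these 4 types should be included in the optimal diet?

1

E/h in descending order: snails 2.42, isopods 1.2, polychaete worms 0.833, mud crabs 0.207 kJ/s. The optimal diet is the largest prefix of this list for which every included type satisfies E_i/h_i > R on the types above it.
Rate on top 1: 2.046. isopods: 1.2 < 2.046 → exclude; stop.
Optimal diet: snails — 1 of 4 types.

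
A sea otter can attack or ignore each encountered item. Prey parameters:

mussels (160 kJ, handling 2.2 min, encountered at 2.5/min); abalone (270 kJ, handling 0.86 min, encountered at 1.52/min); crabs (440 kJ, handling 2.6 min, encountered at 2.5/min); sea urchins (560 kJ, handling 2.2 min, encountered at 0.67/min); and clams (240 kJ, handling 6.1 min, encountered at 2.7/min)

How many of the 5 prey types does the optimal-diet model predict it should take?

Profitabilities (E/h, kJ/min): abalone 314, sea urchins 255, crabs 169, mussels 72.7, clams 39.3. Add prey in this order while the next type's profitability exceeds the intake rate on those already taken.
Rate on top 1: 177.9. sea urchins: 255 > 177.9 → include.
Rate on top 2: 207.8. crabs: 169 < 207.8 → exclude; stop.
Optimal diet: abalone, sea urchins — 2 of 5 types.

2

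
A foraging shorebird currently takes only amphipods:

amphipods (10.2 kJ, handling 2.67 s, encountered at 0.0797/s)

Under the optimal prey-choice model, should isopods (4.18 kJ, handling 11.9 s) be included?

Current rate: (0.0797×10.2)/(1 + 0.0797×2.67) = 0.6703 kJ/s.
isopods: E/h = 4.18/11.9 = 0.3513 kJ/s.
Since 0.3513 < R, time spent handling isopods is better spent searching.

No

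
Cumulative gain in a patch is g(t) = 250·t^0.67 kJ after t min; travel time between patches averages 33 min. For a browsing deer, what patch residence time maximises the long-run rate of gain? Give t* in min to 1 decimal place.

Maximise g(t)/(T+t): set derivative to zero → g'(t)(T+t) = g(t).
g'(t) = 0.67·250·t^-0.33. Setting 0.67·250·t^-0.33 = 250·t^0.67/(33+t) gives 0.67(33+t) = t, so 0.33·t = 0.67×33.
t* = 0.67×33/0.33 = 67 min.

67.0 min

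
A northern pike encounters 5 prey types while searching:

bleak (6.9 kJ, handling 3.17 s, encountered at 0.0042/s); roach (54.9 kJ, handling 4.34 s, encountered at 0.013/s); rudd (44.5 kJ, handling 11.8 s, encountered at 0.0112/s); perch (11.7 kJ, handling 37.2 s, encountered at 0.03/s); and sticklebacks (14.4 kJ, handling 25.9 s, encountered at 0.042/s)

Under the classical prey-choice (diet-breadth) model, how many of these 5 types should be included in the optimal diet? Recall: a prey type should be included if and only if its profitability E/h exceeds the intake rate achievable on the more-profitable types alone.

3

Rank by E/h (kJ/s): roach 12.6, rudd 3.77, bleak 2.18, sticklebacks 0.556, perch 0.315. Include each in turn until the next type's E/h falls below the running intake rate.
Rate on top 1: 0.6756. rudd: 3.77 > 0.6756 → include.
Rate on top 2: 1.02. bleak: 2.18 > 1.02 → include.
Rate on top 3: 1.033. sticklebacks: 0.556 < 1.033 → exclude; stop.
Optimal diet: roach, rudd, bleak — 3 of 5 types.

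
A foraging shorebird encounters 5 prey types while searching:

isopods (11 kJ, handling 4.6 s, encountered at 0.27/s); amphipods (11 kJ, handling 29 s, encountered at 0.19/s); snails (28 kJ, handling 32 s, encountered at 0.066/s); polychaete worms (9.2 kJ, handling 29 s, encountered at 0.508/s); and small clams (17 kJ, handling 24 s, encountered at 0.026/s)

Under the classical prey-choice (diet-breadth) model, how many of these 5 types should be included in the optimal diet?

1

Profitabilities (E/h, kJ/s): isopods 2.39, snails 0.875, small clams 0.708, amphipods 0.379, polychaete worms 0.317. Add prey in this order while the next type's profitability exceeds the intake rate on those already taken.
Rate on top 1: 1.325. snails: 0.875 < 1.325 → exclude; stop.
Optimal diet: isopods — 1 of 5 types.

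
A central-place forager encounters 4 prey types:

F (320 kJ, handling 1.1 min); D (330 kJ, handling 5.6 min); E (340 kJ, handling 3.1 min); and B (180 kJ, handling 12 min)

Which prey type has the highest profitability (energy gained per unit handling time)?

F

Profitability E/h (kJ/min): F = 320/1.1 = 291, D = 330/5.6 = 58.9, E = 340/3.1 = 110, B = 180/12 = 15.
Ranked: F > E > D > B.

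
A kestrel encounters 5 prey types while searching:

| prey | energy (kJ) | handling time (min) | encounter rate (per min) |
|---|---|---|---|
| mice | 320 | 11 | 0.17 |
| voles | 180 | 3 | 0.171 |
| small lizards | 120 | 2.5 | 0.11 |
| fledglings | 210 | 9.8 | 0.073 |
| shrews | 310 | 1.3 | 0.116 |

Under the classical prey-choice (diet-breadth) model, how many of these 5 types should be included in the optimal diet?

3

Rank by E/h (kJ/min): shrews 238, voles 60, small lizards 48, mice 29.1, fledglings 21.4. Include each in turn until the next type's E/h falls below the running intake rate.
Rate on top 1: 31.25. voles: 60 > 31.25 → include.
Rate on top 2: 40.11. small lizards: 48 > 40.11 → include.
Rate on top 3: 41.23. mice: 29.1 < 41.23 → exclude; stop.
Optimal diet: shrews, voles, small lizards — 3 of 5 types.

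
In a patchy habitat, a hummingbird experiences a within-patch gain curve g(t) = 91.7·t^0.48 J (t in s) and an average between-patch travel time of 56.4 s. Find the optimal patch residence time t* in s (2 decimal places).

52.06 s

Maximise g(t)/(T+t): set derivative to zero → g'(t)(T+t) = g(t).
g'(t) = 0.48·91.7·t^-0.52. Setting 0.48·91.7·t^-0.52 = 91.7·t^0.48/(56.4+t) gives 0.48(56.4+t) = t, so 0.52·t = 0.48×56.4.
t* = 0.48×56.4/0.52 = 52.06 s.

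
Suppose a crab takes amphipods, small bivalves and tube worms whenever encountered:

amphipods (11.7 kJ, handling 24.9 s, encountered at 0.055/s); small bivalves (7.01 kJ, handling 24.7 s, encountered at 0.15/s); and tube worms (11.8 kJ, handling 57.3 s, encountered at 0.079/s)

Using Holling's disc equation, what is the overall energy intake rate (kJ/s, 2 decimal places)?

Energy encountered per unit search time: 0.055×11.7 + 0.15×7.01 + 0.079×11.8 = 2.627 kJ/s.
Handling time per unit search time: 0.055×24.9 + 0.15×24.7 + 0.079×57.3 = 9.601.
Rate = 2.627/(1 + 9.601) = 0.2478 kJ/s.

0.25 kJ/s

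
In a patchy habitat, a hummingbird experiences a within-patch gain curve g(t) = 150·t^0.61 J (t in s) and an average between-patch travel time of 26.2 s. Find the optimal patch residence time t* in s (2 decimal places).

Optimal t* satisfies g'(t*) = g(t*)/(T + t*).
g'(t) = 0.61·150·t^-0.39. Setting 0.61·150·t^-0.39 = 150·t^0.61/(26.2+t) gives 0.61(26.2+t) = t, so 0.39·t = 0.61×26.2.
t* = 0.61×26.2/0.39 = 40.98 s.

40.98 s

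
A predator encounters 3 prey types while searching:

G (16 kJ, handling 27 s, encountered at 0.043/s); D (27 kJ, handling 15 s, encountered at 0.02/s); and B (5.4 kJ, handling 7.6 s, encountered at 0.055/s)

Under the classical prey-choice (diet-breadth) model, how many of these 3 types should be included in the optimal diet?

Profitabilities (E/h, kJ/s): D 1.8, B 0.711, G 0.593. Add prey in this order while the next type's profitability exceeds the intake rate on those already taken.
Rate on top 1: 0.4154. B: 0.711 > 0.4154 → include.
Rate on top 2: 0.4872. G: 0.593 > 0.4872 → include.
Optimal diet: D, B, G — 3 of 3 types.

3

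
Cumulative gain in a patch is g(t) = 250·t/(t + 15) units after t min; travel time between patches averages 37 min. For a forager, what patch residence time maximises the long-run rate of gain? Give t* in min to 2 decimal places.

Maximise g(t)/(T+t): set derivative to zero → g'(t)(T+t) = g(t).
g'(t) = 250·15/(t + 15)². Setting 250·15/(t+15)² = 250t/[(t+15)(37+t)] gives 15(37+t) = t(t+15), so t² = 15×37 = 555.
t* = √555 = 23.56 min.

23.56 min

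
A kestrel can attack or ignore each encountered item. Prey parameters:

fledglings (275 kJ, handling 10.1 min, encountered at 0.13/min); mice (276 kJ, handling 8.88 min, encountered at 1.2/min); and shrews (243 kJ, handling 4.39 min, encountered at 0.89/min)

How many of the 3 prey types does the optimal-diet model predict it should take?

1

Profitabilities (E/h, kJ/min): shrews 55.4, mice 31.1, fledglings 27.2. Add prey in this order while the next type's profitability exceeds the intake rate on those already taken.
Rate on top 1: 44.07. mice: 31.1 < 44.07 → exclude; stop.
Optimal diet: shrews — 1 of 3 types.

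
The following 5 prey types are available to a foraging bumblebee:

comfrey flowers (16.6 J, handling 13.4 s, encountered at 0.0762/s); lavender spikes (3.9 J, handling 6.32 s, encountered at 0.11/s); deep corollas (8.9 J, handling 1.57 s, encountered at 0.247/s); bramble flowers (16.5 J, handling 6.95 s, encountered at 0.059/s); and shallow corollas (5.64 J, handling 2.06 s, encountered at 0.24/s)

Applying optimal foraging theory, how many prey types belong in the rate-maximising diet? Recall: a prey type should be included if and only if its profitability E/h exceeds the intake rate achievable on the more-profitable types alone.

3

Profitabilities (E/h, J/s): deep corollas 5.67, shallow corollas 2.74, bramble flowers 2.37, comfrey flowers 1.24, lavender spikes 0.617. Add prey in this order while the next type's profitability exceeds the intake rate on those already taken.
Rate on top 1: 1.584. shallow corollas: 2.74 > 1.584 → include.
Rate on top 2: 1.887. bramble flowers: 2.37 > 1.887 → include.
Rate on top 3: 1.974. comfrey flowers: 1.24 < 1.974 → exclude; stop.
Optimal diet: deep corollas, shallow corollas, bramble flowers — 3 of 5 types.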